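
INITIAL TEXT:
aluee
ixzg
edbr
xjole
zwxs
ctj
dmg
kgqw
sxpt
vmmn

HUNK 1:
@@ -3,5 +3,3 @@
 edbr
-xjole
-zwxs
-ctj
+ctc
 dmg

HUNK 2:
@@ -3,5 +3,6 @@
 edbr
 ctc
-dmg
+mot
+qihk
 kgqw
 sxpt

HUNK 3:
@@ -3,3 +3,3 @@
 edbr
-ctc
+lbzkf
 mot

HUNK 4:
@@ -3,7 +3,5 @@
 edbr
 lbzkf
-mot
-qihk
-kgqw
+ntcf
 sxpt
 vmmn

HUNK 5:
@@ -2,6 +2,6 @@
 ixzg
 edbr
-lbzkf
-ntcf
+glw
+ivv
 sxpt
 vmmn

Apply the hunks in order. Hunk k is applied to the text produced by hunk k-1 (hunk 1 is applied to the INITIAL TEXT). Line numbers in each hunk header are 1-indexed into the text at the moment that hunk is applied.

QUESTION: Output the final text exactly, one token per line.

Hunk 1: at line 3 remove [xjole,zwxs,ctj] add [ctc] -> 8 lines: aluee ixzg edbr ctc dmg kgqw sxpt vmmn
Hunk 2: at line 3 remove [dmg] add [mot,qihk] -> 9 lines: aluee ixzg edbr ctc mot qihk kgqw sxpt vmmn
Hunk 3: at line 3 remove [ctc] add [lbzkf] -> 9 lines: aluee ixzg edbr lbzkf mot qihk kgqw sxpt vmmn
Hunk 4: at line 3 remove [mot,qihk,kgqw] add [ntcf] -> 7 lines: aluee ixzg edbr lbzkf ntcf sxpt vmmn
Hunk 5: at line 2 remove [lbzkf,ntcf] add [glw,ivv] -> 7 lines: aluee ixzg edbr glw ivv sxpt vmmn

Answer: aluee
ixzg
edbr
glw
ivv
sxpt
vmmn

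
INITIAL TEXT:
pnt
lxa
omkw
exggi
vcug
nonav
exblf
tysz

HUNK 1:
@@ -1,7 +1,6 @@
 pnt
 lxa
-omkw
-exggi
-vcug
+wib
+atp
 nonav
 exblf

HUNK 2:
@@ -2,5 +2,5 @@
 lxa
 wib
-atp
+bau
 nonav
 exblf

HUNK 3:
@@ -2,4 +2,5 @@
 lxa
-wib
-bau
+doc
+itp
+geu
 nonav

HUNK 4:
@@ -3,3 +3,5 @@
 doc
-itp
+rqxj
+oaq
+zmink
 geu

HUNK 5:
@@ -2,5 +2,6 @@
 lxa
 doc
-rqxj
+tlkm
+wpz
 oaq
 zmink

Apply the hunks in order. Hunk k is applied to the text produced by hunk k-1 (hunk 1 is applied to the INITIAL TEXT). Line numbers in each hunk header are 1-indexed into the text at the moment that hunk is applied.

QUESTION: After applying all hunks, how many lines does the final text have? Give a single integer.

Answer: 11

Derivation:
Hunk 1: at line 1 remove [omkw,exggi,vcug] add [wib,atp] -> 7 lines: pnt lxa wib atp nonav exblf tysz
Hunk 2: at line 2 remove [atp] add [bau] -> 7 lines: pnt lxa wib bau nonav exblf tysz
Hunk 3: at line 2 remove [wib,bau] add [doc,itp,geu] -> 8 lines: pnt lxa doc itp geu nonav exblf tysz
Hunk 4: at line 3 remove [itp] add [rqxj,oaq,zmink] -> 10 lines: pnt lxa doc rqxj oaq zmink geu nonav exblf tysz
Hunk 5: at line 2 remove [rqxj] add [tlkm,wpz] -> 11 lines: pnt lxa doc tlkm wpz oaq zmink geu nonav exblf tysz
Final line count: 11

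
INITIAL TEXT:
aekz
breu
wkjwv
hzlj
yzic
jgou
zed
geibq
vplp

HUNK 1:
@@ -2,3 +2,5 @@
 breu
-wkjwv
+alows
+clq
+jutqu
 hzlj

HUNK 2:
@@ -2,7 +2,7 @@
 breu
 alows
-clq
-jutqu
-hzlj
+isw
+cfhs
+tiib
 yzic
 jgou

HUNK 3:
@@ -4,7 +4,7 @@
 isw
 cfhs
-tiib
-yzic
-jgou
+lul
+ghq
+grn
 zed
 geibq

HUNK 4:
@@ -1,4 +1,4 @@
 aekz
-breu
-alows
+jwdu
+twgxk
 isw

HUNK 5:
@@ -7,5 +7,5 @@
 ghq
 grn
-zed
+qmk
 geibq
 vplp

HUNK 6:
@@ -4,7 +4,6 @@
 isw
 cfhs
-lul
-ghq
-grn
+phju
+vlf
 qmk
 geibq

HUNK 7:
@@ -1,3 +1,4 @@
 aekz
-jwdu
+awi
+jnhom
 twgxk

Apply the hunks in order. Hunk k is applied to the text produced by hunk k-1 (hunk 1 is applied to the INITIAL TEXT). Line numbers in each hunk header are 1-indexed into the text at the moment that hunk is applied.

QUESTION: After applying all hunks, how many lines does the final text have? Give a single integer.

Answer: 11

Derivation:
Hunk 1: at line 2 remove [wkjwv] add [alows,clq,jutqu] -> 11 lines: aekz breu alows clq jutqu hzlj yzic jgou zed geibq vplp
Hunk 2: at line 2 remove [clq,jutqu,hzlj] add [isw,cfhs,tiib] -> 11 lines: aekz breu alows isw cfhs tiib yzic jgou zed geibq vplp
Hunk 3: at line 4 remove [tiib,yzic,jgou] add [lul,ghq,grn] -> 11 lines: aekz breu alows isw cfhs lul ghq grn zed geibq vplp
Hunk 4: at line 1 remove [breu,alows] add [jwdu,twgxk] -> 11 lines: aekz jwdu twgxk isw cfhs lul ghq grn zed geibq vplp
Hunk 5: at line 7 remove [zed] add [qmk] -> 11 lines: aekz jwdu twgxk isw cfhs lul ghq grn qmk geibq vplp
Hunk 6: at line 4 remove [lul,ghq,grn] add [phju,vlf] -> 10 lines: aekz jwdu twgxk isw cfhs phju vlf qmk geibq vplp
Hunk 7: at line 1 remove [jwdu] add [awi,jnhom] -> 11 lines: aekz awi jnhom twgxk isw cfhs phju vlf qmk geibq vplp
Final line count: 11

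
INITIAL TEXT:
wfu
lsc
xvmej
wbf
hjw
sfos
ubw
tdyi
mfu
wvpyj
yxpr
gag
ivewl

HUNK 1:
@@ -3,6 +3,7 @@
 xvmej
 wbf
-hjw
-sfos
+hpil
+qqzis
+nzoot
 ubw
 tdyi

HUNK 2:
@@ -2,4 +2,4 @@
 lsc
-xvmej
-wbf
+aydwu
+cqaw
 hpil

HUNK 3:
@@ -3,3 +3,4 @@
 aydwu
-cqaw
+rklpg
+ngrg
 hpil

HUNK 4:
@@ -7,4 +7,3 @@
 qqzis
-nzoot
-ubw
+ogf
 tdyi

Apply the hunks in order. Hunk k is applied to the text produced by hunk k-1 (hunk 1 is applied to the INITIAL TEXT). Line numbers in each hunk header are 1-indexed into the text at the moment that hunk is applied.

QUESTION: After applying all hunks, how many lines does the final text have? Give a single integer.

Hunk 1: at line 3 remove [hjw,sfos] add [hpil,qqzis,nzoot] -> 14 lines: wfu lsc xvmej wbf hpil qqzis nzoot ubw tdyi mfu wvpyj yxpr gag ivewl
Hunk 2: at line 2 remove [xvmej,wbf] add [aydwu,cqaw] -> 14 lines: wfu lsc aydwu cqaw hpil qqzis nzoot ubw tdyi mfu wvpyj yxpr gag ivewl
Hunk 3: at line 3 remove [cqaw] add [rklpg,ngrg] -> 15 lines: wfu lsc aydwu rklpg ngrg hpil qqzis nzoot ubw tdyi mfu wvpyj yxpr gag ivewl
Hunk 4: at line 7 remove [nzoot,ubw] add [ogf] -> 14 lines: wfu lsc aydwu rklpg ngrg hpil qqzis ogf tdyi mfu wvpyj yxpr gag ivewl
Final line count: 14

Answer: 14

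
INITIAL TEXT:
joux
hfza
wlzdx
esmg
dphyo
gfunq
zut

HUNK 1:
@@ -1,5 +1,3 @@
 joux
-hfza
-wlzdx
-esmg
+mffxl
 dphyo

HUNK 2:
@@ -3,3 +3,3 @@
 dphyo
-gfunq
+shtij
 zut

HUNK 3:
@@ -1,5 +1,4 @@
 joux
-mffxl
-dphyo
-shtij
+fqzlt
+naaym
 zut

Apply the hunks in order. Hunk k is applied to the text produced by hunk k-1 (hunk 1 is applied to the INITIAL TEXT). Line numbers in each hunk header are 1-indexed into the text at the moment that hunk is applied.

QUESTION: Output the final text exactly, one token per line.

Answer: joux
fqzlt
naaym
zut

Derivation:
Hunk 1: at line 1 remove [hfza,wlzdx,esmg] add [mffxl] -> 5 lines: joux mffxl dphyo gfunq zut
Hunk 2: at line 3 remove [gfunq] add [shtij] -> 5 lines: joux mffxl dphyo shtij zut
Hunk 3: at line 1 remove [mffxl,dphyo,shtij] add [fqzlt,naaym] -> 4 lines: joux fqzlt naaym zut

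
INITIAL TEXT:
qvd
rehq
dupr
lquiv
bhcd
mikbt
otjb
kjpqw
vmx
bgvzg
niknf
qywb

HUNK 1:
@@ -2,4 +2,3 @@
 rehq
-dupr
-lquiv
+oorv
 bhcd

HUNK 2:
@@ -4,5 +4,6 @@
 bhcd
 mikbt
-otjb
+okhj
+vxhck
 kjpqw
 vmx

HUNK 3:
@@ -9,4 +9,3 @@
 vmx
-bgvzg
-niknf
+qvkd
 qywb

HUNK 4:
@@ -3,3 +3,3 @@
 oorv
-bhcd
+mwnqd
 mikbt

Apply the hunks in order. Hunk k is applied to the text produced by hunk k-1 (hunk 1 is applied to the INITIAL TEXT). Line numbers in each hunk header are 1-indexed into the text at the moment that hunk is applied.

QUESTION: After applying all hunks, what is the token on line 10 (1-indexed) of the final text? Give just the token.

Answer: qvkd

Derivation:
Hunk 1: at line 2 remove [dupr,lquiv] add [oorv] -> 11 lines: qvd rehq oorv bhcd mikbt otjb kjpqw vmx bgvzg niknf qywb
Hunk 2: at line 4 remove [otjb] add [okhj,vxhck] -> 12 lines: qvd rehq oorv bhcd mikbt okhj vxhck kjpqw vmx bgvzg niknf qywb
Hunk 3: at line 9 remove [bgvzg,niknf] add [qvkd] -> 11 lines: qvd rehq oorv bhcd mikbt okhj vxhck kjpqw vmx qvkd qywb
Hunk 4: at line 3 remove [bhcd] add [mwnqd] -> 11 lines: qvd rehq oorv mwnqd mikbt okhj vxhck kjpqw vmx qvkd qywb
Final line 10: qvkd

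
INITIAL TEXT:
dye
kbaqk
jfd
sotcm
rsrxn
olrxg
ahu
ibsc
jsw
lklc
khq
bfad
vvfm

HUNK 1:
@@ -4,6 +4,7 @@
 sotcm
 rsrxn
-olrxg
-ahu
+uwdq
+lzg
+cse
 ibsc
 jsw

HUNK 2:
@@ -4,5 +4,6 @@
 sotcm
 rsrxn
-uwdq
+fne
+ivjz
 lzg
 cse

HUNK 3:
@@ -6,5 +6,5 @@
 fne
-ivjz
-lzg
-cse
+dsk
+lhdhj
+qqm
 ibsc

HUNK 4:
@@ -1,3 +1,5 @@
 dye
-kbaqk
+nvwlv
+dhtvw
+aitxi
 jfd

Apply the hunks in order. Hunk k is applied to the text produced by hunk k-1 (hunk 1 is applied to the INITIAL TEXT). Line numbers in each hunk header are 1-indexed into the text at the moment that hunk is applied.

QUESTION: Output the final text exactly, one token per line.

Hunk 1: at line 4 remove [olrxg,ahu] add [uwdq,lzg,cse] -> 14 lines: dye kbaqk jfd sotcm rsrxn uwdq lzg cse ibsc jsw lklc khq bfad vvfm
Hunk 2: at line 4 remove [uwdq] add [fne,ivjz] -> 15 lines: dye kbaqk jfd sotcm rsrxn fne ivjz lzg cse ibsc jsw lklc khq bfad vvfm
Hunk 3: at line 6 remove [ivjz,lzg,cse] add [dsk,lhdhj,qqm] -> 15 lines: dye kbaqk jfd sotcm rsrxn fne dsk lhdhj qqm ibsc jsw lklc khq bfad vvfm
Hunk 4: at line 1 remove [kbaqk] add [nvwlv,dhtvw,aitxi] -> 17 lines: dye nvwlv dhtvw aitxi jfd sotcm rsrxn fne dsk lhdhj qqm ibsc jsw lklc khq bfad vvfm

Answer: dye
nvwlv
dhtvw
aitxi
jfd
sotcm
rsrxn
fne
dsk
lhdhj
qqm
ibsc
jsw
lklc
khq
bfad
vvfm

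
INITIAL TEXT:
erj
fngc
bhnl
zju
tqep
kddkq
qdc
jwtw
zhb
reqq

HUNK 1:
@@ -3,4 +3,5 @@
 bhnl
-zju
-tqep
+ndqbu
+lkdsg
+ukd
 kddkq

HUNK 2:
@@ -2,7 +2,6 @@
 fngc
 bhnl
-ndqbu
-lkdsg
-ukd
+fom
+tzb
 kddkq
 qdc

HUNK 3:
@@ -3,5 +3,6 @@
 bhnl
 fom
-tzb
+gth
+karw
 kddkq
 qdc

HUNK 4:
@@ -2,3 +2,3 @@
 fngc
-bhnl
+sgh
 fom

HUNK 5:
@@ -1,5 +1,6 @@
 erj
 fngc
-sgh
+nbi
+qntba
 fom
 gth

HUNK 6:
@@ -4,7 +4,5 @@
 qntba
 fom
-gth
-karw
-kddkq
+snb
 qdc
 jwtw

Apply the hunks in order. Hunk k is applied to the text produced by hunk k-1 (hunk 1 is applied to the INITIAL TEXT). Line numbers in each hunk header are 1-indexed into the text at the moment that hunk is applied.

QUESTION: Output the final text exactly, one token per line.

Hunk 1: at line 3 remove [zju,tqep] add [ndqbu,lkdsg,ukd] -> 11 lines: erj fngc bhnl ndqbu lkdsg ukd kddkq qdc jwtw zhb reqq
Hunk 2: at line 2 remove [ndqbu,lkdsg,ukd] add [fom,tzb] -> 10 lines: erj fngc bhnl fom tzb kddkq qdc jwtw zhb reqq
Hunk 3: at line 3 remove [tzb] add [gth,karw] -> 11 lines: erj fngc bhnl fom gth karw kddkq qdc jwtw zhb reqq
Hunk 4: at line 2 remove [bhnl] add [sgh] -> 11 lines: erj fngc sgh fom gth karw kddkq qdc jwtw zhb reqq
Hunk 5: at line 1 remove [sgh] add [nbi,qntba] -> 12 lines: erj fngc nbi qntba fom gth karw kddkq qdc jwtw zhb reqq
Hunk 6: at line 4 remove [gth,karw,kddkq] add [snb] -> 10 lines: erj fngc nbi qntba fom snb qdc jwtw zhb reqq

Answer: erj
fngc
nbi
qntba
fom
snb
qdc
jwtw
zhb
reqq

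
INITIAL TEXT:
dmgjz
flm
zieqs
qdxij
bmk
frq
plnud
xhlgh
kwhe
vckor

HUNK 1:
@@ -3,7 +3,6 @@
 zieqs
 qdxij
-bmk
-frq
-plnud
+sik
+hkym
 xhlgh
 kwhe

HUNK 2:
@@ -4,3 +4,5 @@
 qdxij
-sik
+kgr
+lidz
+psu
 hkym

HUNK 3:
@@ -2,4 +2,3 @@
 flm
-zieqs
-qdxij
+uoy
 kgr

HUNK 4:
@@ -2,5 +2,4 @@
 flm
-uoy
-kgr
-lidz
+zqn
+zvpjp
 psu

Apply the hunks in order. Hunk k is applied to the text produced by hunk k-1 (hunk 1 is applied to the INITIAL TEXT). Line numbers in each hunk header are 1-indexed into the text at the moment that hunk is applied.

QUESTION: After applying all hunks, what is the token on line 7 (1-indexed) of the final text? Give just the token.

Answer: xhlgh

Derivation:
Hunk 1: at line 3 remove [bmk,frq,plnud] add [sik,hkym] -> 9 lines: dmgjz flm zieqs qdxij sik hkym xhlgh kwhe vckor
Hunk 2: at line 4 remove [sik] add [kgr,lidz,psu] -> 11 lines: dmgjz flm zieqs qdxij kgr lidz psu hkym xhlgh kwhe vckor
Hunk 3: at line 2 remove [zieqs,qdxij] add [uoy] -> 10 lines: dmgjz flm uoy kgr lidz psu hkym xhlgh kwhe vckor
Hunk 4: at line 2 remove [uoy,kgr,lidz] add [zqn,zvpjp] -> 9 lines: dmgjz flm zqn zvpjp psu hkym xhlgh kwhe vckor
Final line 7: xhlgh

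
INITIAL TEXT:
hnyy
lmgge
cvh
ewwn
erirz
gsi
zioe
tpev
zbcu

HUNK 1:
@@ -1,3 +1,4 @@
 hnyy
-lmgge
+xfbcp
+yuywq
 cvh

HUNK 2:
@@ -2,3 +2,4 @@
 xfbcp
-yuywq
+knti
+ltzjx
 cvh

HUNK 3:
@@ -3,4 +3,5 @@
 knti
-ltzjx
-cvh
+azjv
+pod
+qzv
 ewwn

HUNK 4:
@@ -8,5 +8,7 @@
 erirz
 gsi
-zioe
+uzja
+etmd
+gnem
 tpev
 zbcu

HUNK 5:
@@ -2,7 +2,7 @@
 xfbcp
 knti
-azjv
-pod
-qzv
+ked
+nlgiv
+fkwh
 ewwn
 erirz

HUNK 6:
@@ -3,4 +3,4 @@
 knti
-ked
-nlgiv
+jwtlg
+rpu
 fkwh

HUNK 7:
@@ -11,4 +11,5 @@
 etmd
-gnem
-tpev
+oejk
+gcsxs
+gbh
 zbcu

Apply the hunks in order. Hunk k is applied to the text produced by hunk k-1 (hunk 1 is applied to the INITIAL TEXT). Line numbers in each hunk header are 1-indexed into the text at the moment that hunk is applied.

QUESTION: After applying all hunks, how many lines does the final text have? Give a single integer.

Hunk 1: at line 1 remove [lmgge] add [xfbcp,yuywq] -> 10 lines: hnyy xfbcp yuywq cvh ewwn erirz gsi zioe tpev zbcu
Hunk 2: at line 2 remove [yuywq] add [knti,ltzjx] -> 11 lines: hnyy xfbcp knti ltzjx cvh ewwn erirz gsi zioe tpev zbcu
Hunk 3: at line 3 remove [ltzjx,cvh] add [azjv,pod,qzv] -> 12 lines: hnyy xfbcp knti azjv pod qzv ewwn erirz gsi zioe tpev zbcu
Hunk 4: at line 8 remove [zioe] add [uzja,etmd,gnem] -> 14 lines: hnyy xfbcp knti azjv pod qzv ewwn erirz gsi uzja etmd gnem tpev zbcu
Hunk 5: at line 2 remove [azjv,pod,qzv] add [ked,nlgiv,fkwh] -> 14 lines: hnyy xfbcp knti ked nlgiv fkwh ewwn erirz gsi uzja etmd gnem tpev zbcu
Hunk 6: at line 3 remove [ked,nlgiv] add [jwtlg,rpu] -> 14 lines: hnyy xfbcp knti jwtlg rpu fkwh ewwn erirz gsi uzja etmd gnem tpev zbcu
Hunk 7: at line 11 remove [gnem,tpev] add [oejk,gcsxs,gbh] -> 15 lines: hnyy xfbcp knti jwtlg rpu fkwh ewwn erirz gsi uzja etmd oejk gcsxs gbh zbcu
Final line count: 15

Answer: 15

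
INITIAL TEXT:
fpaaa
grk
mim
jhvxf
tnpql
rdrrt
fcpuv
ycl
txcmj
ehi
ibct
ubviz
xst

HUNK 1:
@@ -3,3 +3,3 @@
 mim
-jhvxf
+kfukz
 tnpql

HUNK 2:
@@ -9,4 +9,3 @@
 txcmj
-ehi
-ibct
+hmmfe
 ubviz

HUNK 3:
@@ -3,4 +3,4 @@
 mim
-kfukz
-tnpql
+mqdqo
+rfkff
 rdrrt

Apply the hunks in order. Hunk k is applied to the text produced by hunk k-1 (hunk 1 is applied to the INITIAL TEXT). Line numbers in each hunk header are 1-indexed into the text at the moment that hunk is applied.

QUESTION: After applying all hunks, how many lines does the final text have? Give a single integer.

Hunk 1: at line 3 remove [jhvxf] add [kfukz] -> 13 lines: fpaaa grk mim kfukz tnpql rdrrt fcpuv ycl txcmj ehi ibct ubviz xst
Hunk 2: at line 9 remove [ehi,ibct] add [hmmfe] -> 12 lines: fpaaa grk mim kfukz tnpql rdrrt fcpuv ycl txcmj hmmfe ubviz xst
Hunk 3: at line 3 remove [kfukz,tnpql] add [mqdqo,rfkff] -> 12 lines: fpaaa grk mim mqdqo rfkff rdrrt fcpuv ycl txcmj hmmfe ubviz xst
Final line count: 12

Answer: 12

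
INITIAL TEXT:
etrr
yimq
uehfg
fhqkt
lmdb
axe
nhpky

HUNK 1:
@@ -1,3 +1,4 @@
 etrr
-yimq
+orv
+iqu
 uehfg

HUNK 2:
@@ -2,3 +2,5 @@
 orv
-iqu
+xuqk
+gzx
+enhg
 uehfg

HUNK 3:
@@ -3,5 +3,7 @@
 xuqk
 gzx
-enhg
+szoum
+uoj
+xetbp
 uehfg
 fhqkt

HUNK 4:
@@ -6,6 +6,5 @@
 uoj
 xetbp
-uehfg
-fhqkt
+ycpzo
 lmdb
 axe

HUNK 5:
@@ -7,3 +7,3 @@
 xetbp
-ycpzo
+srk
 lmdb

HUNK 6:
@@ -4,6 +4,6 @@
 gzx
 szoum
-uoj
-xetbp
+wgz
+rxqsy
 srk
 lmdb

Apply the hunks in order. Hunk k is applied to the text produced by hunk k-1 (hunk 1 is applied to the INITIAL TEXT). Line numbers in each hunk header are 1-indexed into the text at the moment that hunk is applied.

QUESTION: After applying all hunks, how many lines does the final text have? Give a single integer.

Hunk 1: at line 1 remove [yimq] add [orv,iqu] -> 8 lines: etrr orv iqu uehfg fhqkt lmdb axe nhpky
Hunk 2: at line 2 remove [iqu] add [xuqk,gzx,enhg] -> 10 lines: etrr orv xuqk gzx enhg uehfg fhqkt lmdb axe nhpky
Hunk 3: at line 3 remove [enhg] add [szoum,uoj,xetbp] -> 12 lines: etrr orv xuqk gzx szoum uoj xetbp uehfg fhqkt lmdb axe nhpky
Hunk 4: at line 6 remove [uehfg,fhqkt] add [ycpzo] -> 11 lines: etrr orv xuqk gzx szoum uoj xetbp ycpzo lmdb axe nhpky
Hunk 5: at line 7 remove [ycpzo] add [srk] -> 11 lines: etrr orv xuqk gzx szoum uoj xetbp srk lmdb axe nhpky
Hunk 6: at line 4 remove [uoj,xetbp] add [wgz,rxqsy] -> 11 lines: etrr orv xuqk gzx szoum wgz rxqsy srk lmdb axe nhpky
Final line count: 11

Answer: 11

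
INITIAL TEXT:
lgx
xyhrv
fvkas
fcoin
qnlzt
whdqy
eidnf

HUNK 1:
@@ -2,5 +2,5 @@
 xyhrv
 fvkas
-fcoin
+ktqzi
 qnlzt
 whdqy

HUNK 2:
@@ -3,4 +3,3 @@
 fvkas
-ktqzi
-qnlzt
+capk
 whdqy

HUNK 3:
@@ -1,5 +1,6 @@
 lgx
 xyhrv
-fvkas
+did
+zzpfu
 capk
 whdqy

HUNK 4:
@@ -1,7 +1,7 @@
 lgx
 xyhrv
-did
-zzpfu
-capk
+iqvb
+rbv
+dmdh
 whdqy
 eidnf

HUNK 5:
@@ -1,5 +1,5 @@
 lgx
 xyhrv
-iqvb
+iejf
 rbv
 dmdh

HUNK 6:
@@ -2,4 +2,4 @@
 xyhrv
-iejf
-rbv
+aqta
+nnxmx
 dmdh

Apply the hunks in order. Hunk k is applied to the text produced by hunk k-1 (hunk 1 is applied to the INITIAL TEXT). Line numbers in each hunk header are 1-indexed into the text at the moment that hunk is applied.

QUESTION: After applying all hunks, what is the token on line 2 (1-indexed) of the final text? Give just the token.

Hunk 1: at line 2 remove [fcoin] add [ktqzi] -> 7 lines: lgx xyhrv fvkas ktqzi qnlzt whdqy eidnf
Hunk 2: at line 3 remove [ktqzi,qnlzt] add [capk] -> 6 lines: lgx xyhrv fvkas capk whdqy eidnf
Hunk 3: at line 1 remove [fvkas] add [did,zzpfu] -> 7 lines: lgx xyhrv did zzpfu capk whdqy eidnf
Hunk 4: at line 1 remove [did,zzpfu,capk] add [iqvb,rbv,dmdh] -> 7 lines: lgx xyhrv iqvb rbv dmdh whdqy eidnf
Hunk 5: at line 1 remove [iqvb] add [iejf] -> 7 lines: lgx xyhrv iejf rbv dmdh whdqy eidnf
Hunk 6: at line 2 remove [iejf,rbv] add [aqta,nnxmx] -> 7 lines: lgx xyhrv aqta nnxmx dmdh whdqy eidnf
Final line 2: xyhrv

Answer: xyhrv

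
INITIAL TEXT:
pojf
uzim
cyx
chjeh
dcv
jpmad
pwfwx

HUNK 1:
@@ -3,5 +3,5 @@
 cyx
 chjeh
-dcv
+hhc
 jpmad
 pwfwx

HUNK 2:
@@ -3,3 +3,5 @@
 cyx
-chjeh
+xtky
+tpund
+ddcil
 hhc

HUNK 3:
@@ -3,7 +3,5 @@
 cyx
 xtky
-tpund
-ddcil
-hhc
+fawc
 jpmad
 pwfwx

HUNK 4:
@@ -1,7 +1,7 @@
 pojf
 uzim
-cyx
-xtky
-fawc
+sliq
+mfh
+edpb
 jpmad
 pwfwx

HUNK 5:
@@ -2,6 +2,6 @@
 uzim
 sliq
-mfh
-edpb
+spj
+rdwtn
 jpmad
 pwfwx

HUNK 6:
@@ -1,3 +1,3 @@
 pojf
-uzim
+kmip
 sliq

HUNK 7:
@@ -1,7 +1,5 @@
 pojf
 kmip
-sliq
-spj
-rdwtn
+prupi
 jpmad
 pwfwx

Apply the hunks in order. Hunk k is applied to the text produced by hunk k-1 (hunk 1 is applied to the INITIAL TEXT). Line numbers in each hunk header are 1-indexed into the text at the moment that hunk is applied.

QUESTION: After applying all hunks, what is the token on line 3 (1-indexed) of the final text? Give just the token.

Hunk 1: at line 3 remove [dcv] add [hhc] -> 7 lines: pojf uzim cyx chjeh hhc jpmad pwfwx
Hunk 2: at line 3 remove [chjeh] add [xtky,tpund,ddcil] -> 9 lines: pojf uzim cyx xtky tpund ddcil hhc jpmad pwfwx
Hunk 3: at line 3 remove [tpund,ddcil,hhc] add [fawc] -> 7 lines: pojf uzim cyx xtky fawc jpmad pwfwx
Hunk 4: at line 1 remove [cyx,xtky,fawc] add [sliq,mfh,edpb] -> 7 lines: pojf uzim sliq mfh edpb jpmad pwfwx
Hunk 5: at line 2 remove [mfh,edpb] add [spj,rdwtn] -> 7 lines: pojf uzim sliq spj rdwtn jpmad pwfwx
Hunk 6: at line 1 remove [uzim] add [kmip] -> 7 lines: pojf kmip sliq spj rdwtn jpmad pwfwx
Hunk 7: at line 1 remove [sliq,spj,rdwtn] add [prupi] -> 5 lines: pojf kmip prupi jpmad pwfwx
Final line 3: prupi

Answer: prupi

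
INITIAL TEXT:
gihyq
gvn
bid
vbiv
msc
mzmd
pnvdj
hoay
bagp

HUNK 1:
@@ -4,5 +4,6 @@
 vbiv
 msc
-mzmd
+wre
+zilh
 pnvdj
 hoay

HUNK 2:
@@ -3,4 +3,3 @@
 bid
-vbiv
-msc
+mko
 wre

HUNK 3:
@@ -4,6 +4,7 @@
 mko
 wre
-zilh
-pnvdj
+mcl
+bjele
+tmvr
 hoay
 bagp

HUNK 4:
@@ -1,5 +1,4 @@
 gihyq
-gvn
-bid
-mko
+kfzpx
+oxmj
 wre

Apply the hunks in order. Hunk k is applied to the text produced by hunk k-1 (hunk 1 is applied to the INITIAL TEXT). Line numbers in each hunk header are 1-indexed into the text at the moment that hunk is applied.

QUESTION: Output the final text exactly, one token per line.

Hunk 1: at line 4 remove [mzmd] add [wre,zilh] -> 10 lines: gihyq gvn bid vbiv msc wre zilh pnvdj hoay bagp
Hunk 2: at line 3 remove [vbiv,msc] add [mko] -> 9 lines: gihyq gvn bid mko wre zilh pnvdj hoay bagp
Hunk 3: at line 4 remove [zilh,pnvdj] add [mcl,bjele,tmvr] -> 10 lines: gihyq gvn bid mko wre mcl bjele tmvr hoay bagp
Hunk 4: at line 1 remove [gvn,bid,mko] add [kfzpx,oxmj] -> 9 lines: gihyq kfzpx oxmj wre mcl bjele tmvr hoay bagp

Answer: gihyq
kfzpx
oxmj
wre
mcl
bjele
tmvr
hoay
bagp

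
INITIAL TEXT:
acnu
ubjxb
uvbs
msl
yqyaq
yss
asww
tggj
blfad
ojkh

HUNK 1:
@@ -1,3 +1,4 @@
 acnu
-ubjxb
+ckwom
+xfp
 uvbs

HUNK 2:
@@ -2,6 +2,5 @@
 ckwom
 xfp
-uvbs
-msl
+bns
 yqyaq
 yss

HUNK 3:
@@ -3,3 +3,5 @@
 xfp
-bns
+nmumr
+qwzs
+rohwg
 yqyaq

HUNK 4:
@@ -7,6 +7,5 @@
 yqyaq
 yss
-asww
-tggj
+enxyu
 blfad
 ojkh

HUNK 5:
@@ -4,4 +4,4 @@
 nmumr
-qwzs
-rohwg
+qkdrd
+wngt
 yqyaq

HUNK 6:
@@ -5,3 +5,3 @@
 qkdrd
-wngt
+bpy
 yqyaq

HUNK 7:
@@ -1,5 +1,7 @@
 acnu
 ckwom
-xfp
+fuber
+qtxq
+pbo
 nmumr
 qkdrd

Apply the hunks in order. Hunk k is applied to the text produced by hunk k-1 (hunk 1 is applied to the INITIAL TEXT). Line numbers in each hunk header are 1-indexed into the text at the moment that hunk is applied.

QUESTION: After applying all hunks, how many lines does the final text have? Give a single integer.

Answer: 13

Derivation:
Hunk 1: at line 1 remove [ubjxb] add [ckwom,xfp] -> 11 lines: acnu ckwom xfp uvbs msl yqyaq yss asww tggj blfad ojkh
Hunk 2: at line 2 remove [uvbs,msl] add [bns] -> 10 lines: acnu ckwom xfp bns yqyaq yss asww tggj blfad ojkh
Hunk 3: at line 3 remove [bns] add [nmumr,qwzs,rohwg] -> 12 lines: acnu ckwom xfp nmumr qwzs rohwg yqyaq yss asww tggj blfad ojkh
Hunk 4: at line 7 remove [asww,tggj] add [enxyu] -> 11 lines: acnu ckwom xfp nmumr qwzs rohwg yqyaq yss enxyu blfad ojkh
Hunk 5: at line 4 remove [qwzs,rohwg] add [qkdrd,wngt] -> 11 lines: acnu ckwom xfp nmumr qkdrd wngt yqyaq yss enxyu blfad ojkh
Hunk 6: at line 5 remove [wngt] add [bpy] -> 11 lines: acnu ckwom xfp nmumr qkdrd bpy yqyaq yss enxyu blfad ojkh
Hunk 7: at line 1 remove [xfp] add [fuber,qtxq,pbo] -> 13 lines: acnu ckwom fuber qtxq pbo nmumr qkdrd bpy yqyaq yss enxyu blfad ojkh
Final line count: 13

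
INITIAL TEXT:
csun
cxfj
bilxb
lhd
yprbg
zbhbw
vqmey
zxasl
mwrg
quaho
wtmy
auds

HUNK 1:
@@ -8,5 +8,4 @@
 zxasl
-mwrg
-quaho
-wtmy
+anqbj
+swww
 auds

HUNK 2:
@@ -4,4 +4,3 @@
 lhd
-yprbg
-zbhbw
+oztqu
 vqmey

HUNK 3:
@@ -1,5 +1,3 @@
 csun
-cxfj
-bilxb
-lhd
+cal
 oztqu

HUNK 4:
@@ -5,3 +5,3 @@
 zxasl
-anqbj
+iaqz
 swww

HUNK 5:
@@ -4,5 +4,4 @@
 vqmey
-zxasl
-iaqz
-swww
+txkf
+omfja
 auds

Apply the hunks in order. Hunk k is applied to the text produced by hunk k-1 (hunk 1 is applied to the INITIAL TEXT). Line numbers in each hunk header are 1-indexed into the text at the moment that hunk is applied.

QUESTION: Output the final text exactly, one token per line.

Answer: csun
cal
oztqu
vqmey
txkf
omfja
auds

Derivation:
Hunk 1: at line 8 remove [mwrg,quaho,wtmy] add [anqbj,swww] -> 11 lines: csun cxfj bilxb lhd yprbg zbhbw vqmey zxasl anqbj swww auds
Hunk 2: at line 4 remove [yprbg,zbhbw] add [oztqu] -> 10 lines: csun cxfj bilxb lhd oztqu vqmey zxasl anqbj swww auds
Hunk 3: at line 1 remove [cxfj,bilxb,lhd] add [cal] -> 8 lines: csun cal oztqu vqmey zxasl anqbj swww auds
Hunk 4: at line 5 remove [anqbj] add [iaqz] -> 8 lines: csun cal oztqu vqmey zxasl iaqz swww auds
Hunk 5: at line 4 remove [zxasl,iaqz,swww] add [txkf,omfja] -> 7 lines: csun cal oztqu vqmey txkf omfja auds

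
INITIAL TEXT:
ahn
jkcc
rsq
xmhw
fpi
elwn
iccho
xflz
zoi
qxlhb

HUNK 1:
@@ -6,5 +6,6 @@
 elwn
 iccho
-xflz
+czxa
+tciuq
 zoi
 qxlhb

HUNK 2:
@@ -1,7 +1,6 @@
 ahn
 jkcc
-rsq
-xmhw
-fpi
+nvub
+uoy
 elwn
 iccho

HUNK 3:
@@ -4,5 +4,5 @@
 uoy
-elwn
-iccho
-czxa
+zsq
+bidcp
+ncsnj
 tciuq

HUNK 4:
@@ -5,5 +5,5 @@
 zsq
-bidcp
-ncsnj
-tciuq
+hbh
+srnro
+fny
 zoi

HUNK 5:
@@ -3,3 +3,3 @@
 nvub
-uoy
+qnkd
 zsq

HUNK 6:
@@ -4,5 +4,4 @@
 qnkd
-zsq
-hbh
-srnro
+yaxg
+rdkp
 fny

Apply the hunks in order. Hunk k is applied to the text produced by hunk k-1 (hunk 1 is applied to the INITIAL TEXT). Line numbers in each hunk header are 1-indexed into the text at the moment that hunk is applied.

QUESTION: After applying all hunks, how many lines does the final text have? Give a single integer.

Answer: 9

Derivation:
Hunk 1: at line 6 remove [xflz] add [czxa,tciuq] -> 11 lines: ahn jkcc rsq xmhw fpi elwn iccho czxa tciuq zoi qxlhb
Hunk 2: at line 1 remove [rsq,xmhw,fpi] add [nvub,uoy] -> 10 lines: ahn jkcc nvub uoy elwn iccho czxa tciuq zoi qxlhb
Hunk 3: at line 4 remove [elwn,iccho,czxa] add [zsq,bidcp,ncsnj] -> 10 lines: ahn jkcc nvub uoy zsq bidcp ncsnj tciuq zoi qxlhb
Hunk 4: at line 5 remove [bidcp,ncsnj,tciuq] add [hbh,srnro,fny] -> 10 lines: ahn jkcc nvub uoy zsq hbh srnro fny zoi qxlhb
Hunk 5: at line 3 remove [uoy] add [qnkd] -> 10 lines: ahn jkcc nvub qnkd zsq hbh srnro fny zoi qxlhb
Hunk 6: at line 4 remove [zsq,hbh,srnro] add [yaxg,rdkp] -> 9 lines: ahn jkcc nvub qnkd yaxg rdkp fny zoi qxlhb
Final line count: 9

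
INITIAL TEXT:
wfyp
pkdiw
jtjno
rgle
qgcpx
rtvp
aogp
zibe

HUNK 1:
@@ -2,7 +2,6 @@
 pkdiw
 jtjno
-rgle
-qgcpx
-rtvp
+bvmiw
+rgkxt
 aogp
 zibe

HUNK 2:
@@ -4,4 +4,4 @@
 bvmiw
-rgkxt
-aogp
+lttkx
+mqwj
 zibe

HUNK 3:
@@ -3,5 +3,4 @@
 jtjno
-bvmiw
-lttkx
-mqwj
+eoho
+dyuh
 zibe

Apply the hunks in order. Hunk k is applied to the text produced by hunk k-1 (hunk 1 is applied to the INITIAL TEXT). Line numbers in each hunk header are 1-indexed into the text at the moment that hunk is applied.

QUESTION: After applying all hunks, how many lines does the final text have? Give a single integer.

Hunk 1: at line 2 remove [rgle,qgcpx,rtvp] add [bvmiw,rgkxt] -> 7 lines: wfyp pkdiw jtjno bvmiw rgkxt aogp zibe
Hunk 2: at line 4 remove [rgkxt,aogp] add [lttkx,mqwj] -> 7 lines: wfyp pkdiw jtjno bvmiw lttkx mqwj zibe
Hunk 3: at line 3 remove [bvmiw,lttkx,mqwj] add [eoho,dyuh] -> 6 lines: wfyp pkdiw jtjno eoho dyuh zibe
Final line count: 6

Answer: 6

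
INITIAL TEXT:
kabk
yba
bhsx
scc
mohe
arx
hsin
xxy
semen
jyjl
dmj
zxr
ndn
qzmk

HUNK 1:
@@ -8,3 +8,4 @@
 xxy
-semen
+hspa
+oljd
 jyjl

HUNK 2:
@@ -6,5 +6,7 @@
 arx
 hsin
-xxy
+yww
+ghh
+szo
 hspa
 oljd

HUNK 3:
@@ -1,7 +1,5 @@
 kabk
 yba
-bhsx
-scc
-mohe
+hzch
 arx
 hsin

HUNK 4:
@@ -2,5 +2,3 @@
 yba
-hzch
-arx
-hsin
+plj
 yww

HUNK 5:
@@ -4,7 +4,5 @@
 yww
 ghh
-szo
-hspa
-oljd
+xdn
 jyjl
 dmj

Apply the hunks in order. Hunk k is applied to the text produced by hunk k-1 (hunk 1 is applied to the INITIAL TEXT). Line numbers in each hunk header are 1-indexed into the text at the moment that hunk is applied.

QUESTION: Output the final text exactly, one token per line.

Answer: kabk
yba
plj
yww
ghh
xdn
jyjl
dmj
zxr
ndn
qzmk

Derivation:
Hunk 1: at line 8 remove [semen] add [hspa,oljd] -> 15 lines: kabk yba bhsx scc mohe arx hsin xxy hspa oljd jyjl dmj zxr ndn qzmk
Hunk 2: at line 6 remove [xxy] add [yww,ghh,szo] -> 17 lines: kabk yba bhsx scc mohe arx hsin yww ghh szo hspa oljd jyjl dmj zxr ndn qzmk
Hunk 3: at line 1 remove [bhsx,scc,mohe] add [hzch] -> 15 lines: kabk yba hzch arx hsin yww ghh szo hspa oljd jyjl dmj zxr ndn qzmk
Hunk 4: at line 2 remove [hzch,arx,hsin] add [plj] -> 13 lines: kabk yba plj yww ghh szo hspa oljd jyjl dmj zxr ndn qzmk
Hunk 5: at line 4 remove [szo,hspa,oljd] add [xdn] -> 11 lines: kabk yba plj yww ghh xdn jyjl dmj zxr ndn qzmk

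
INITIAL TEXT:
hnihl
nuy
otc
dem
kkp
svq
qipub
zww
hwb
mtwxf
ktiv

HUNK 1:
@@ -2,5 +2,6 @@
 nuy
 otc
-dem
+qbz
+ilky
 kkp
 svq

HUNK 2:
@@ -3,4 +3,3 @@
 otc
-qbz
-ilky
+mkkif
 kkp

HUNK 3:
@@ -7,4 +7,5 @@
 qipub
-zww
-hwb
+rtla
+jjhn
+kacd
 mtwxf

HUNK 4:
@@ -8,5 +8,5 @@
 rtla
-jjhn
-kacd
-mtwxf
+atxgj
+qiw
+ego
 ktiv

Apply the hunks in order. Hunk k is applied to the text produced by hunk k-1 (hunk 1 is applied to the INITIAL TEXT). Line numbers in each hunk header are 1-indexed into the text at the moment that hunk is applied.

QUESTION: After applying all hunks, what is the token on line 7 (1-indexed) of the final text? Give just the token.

Hunk 1: at line 2 remove [dem] add [qbz,ilky] -> 12 lines: hnihl nuy otc qbz ilky kkp svq qipub zww hwb mtwxf ktiv
Hunk 2: at line 3 remove [qbz,ilky] add [mkkif] -> 11 lines: hnihl nuy otc mkkif kkp svq qipub zww hwb mtwxf ktiv
Hunk 3: at line 7 remove [zww,hwb] add [rtla,jjhn,kacd] -> 12 lines: hnihl nuy otc mkkif kkp svq qipub rtla jjhn kacd mtwxf ktiv
Hunk 4: at line 8 remove [jjhn,kacd,mtwxf] add [atxgj,qiw,ego] -> 12 lines: hnihl nuy otc mkkif kkp svq qipub rtla atxgj qiw ego ktiv
Final line 7: qipub

Answer: qipub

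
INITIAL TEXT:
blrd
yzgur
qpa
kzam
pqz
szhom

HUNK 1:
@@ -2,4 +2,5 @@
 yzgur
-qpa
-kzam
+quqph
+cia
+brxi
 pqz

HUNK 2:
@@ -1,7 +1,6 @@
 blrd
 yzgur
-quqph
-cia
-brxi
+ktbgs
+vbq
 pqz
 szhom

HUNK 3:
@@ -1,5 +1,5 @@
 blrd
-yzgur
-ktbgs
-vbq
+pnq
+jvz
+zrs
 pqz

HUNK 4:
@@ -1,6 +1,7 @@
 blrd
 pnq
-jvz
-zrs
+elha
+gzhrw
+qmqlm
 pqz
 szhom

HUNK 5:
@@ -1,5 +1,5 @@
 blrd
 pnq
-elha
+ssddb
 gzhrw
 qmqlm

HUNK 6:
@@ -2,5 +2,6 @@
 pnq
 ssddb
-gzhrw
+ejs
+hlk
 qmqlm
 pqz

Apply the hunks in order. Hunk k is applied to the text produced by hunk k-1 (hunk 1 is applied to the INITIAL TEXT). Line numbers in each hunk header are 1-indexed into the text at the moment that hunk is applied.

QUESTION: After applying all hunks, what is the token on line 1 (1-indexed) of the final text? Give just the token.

Answer: blrd

Derivation:
Hunk 1: at line 2 remove [qpa,kzam] add [quqph,cia,brxi] -> 7 lines: blrd yzgur quqph cia brxi pqz szhom
Hunk 2: at line 1 remove [quqph,cia,brxi] add [ktbgs,vbq] -> 6 lines: blrd yzgur ktbgs vbq pqz szhom
Hunk 3: at line 1 remove [yzgur,ktbgs,vbq] add [pnq,jvz,zrs] -> 6 lines: blrd pnq jvz zrs pqz szhom
Hunk 4: at line 1 remove [jvz,zrs] add [elha,gzhrw,qmqlm] -> 7 lines: blrd pnq elha gzhrw qmqlm pqz szhom
Hunk 5: at line 1 remove [elha] add [ssddb] -> 7 lines: blrd pnq ssddb gzhrw qmqlm pqz szhom
Hunk 6: at line 2 remove [gzhrw] add [ejs,hlk] -> 8 lines: blrd pnq ssddb ejs hlk qmqlm pqz szhom
Final line 1: blrd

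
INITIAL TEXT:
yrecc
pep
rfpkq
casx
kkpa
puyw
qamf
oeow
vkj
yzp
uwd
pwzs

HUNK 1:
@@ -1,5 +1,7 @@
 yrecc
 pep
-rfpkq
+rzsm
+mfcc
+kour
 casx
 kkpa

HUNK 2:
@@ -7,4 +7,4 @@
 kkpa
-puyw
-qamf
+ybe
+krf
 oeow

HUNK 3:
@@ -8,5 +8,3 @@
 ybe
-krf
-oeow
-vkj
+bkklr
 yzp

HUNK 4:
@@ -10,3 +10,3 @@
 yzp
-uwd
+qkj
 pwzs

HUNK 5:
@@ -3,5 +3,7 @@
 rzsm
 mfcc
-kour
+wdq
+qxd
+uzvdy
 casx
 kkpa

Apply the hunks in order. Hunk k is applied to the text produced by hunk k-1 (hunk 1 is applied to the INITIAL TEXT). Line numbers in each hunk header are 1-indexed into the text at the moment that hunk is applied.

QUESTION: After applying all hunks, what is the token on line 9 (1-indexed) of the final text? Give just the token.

Answer: kkpa

Derivation:
Hunk 1: at line 1 remove [rfpkq] add [rzsm,mfcc,kour] -> 14 lines: yrecc pep rzsm mfcc kour casx kkpa puyw qamf oeow vkj yzp uwd pwzs
Hunk 2: at line 7 remove [puyw,qamf] add [ybe,krf] -> 14 lines: yrecc pep rzsm mfcc kour casx kkpa ybe krf oeow vkj yzp uwd pwzs
Hunk 3: at line 8 remove [krf,oeow,vkj] add [bkklr] -> 12 lines: yrecc pep rzsm mfcc kour casx kkpa ybe bkklr yzp uwd pwzs
Hunk 4: at line 10 remove [uwd] add [qkj] -> 12 lines: yrecc pep rzsm mfcc kour casx kkpa ybe bkklr yzp qkj pwzs
Hunk 5: at line 3 remove [kour] add [wdq,qxd,uzvdy] -> 14 lines: yrecc pep rzsm mfcc wdq qxd uzvdy casx kkpa ybe bkklr yzp qkj pwzs
Final line 9: kkpa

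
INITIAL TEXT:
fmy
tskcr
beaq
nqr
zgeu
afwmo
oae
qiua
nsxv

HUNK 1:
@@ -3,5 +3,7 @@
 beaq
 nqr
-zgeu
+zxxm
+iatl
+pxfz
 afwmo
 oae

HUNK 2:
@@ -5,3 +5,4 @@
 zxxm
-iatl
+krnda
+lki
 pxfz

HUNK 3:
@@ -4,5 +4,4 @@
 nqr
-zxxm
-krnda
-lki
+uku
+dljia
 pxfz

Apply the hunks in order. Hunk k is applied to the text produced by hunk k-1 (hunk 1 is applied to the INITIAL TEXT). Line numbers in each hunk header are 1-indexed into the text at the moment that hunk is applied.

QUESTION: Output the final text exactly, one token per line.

Hunk 1: at line 3 remove [zgeu] add [zxxm,iatl,pxfz] -> 11 lines: fmy tskcr beaq nqr zxxm iatl pxfz afwmo oae qiua nsxv
Hunk 2: at line 5 remove [iatl] add [krnda,lki] -> 12 lines: fmy tskcr beaq nqr zxxm krnda lki pxfz afwmo oae qiua nsxv
Hunk 3: at line 4 remove [zxxm,krnda,lki] add [uku,dljia] -> 11 lines: fmy tskcr beaq nqr uku dljia pxfz afwmo oae qiua nsxv

Answer: fmy
tskcr
beaq
nqr
uku
dljia
pxfz
afwmo
oae
qiua
nsxv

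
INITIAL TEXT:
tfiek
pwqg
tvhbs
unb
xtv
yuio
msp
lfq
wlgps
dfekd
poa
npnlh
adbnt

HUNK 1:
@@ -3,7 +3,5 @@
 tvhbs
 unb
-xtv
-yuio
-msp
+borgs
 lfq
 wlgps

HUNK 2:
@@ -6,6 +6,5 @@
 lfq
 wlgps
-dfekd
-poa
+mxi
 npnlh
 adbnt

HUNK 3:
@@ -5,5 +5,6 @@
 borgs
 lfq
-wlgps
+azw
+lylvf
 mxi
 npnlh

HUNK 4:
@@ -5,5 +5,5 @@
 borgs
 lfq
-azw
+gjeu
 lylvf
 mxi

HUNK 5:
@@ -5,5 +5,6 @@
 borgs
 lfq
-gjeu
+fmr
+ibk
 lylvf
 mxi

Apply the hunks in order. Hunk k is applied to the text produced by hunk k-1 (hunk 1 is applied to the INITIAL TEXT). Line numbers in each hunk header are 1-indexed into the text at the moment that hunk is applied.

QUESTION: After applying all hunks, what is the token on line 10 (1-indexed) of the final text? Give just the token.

Answer: mxi

Derivation:
Hunk 1: at line 3 remove [xtv,yuio,msp] add [borgs] -> 11 lines: tfiek pwqg tvhbs unb borgs lfq wlgps dfekd poa npnlh adbnt
Hunk 2: at line 6 remove [dfekd,poa] add [mxi] -> 10 lines: tfiek pwqg tvhbs unb borgs lfq wlgps mxi npnlh adbnt
Hunk 3: at line 5 remove [wlgps] add [azw,lylvf] -> 11 lines: tfiek pwqg tvhbs unb borgs lfq azw lylvf mxi npnlh adbnt
Hunk 4: at line 5 remove [azw] add [gjeu] -> 11 lines: tfiek pwqg tvhbs unb borgs lfq gjeu lylvf mxi npnlh adbnt
Hunk 5: at line 5 remove [gjeu] add [fmr,ibk] -> 12 lines: tfiek pwqg tvhbs unb borgs lfq fmr ibk lylvf mxi npnlh adbnt
Final line 10: mxi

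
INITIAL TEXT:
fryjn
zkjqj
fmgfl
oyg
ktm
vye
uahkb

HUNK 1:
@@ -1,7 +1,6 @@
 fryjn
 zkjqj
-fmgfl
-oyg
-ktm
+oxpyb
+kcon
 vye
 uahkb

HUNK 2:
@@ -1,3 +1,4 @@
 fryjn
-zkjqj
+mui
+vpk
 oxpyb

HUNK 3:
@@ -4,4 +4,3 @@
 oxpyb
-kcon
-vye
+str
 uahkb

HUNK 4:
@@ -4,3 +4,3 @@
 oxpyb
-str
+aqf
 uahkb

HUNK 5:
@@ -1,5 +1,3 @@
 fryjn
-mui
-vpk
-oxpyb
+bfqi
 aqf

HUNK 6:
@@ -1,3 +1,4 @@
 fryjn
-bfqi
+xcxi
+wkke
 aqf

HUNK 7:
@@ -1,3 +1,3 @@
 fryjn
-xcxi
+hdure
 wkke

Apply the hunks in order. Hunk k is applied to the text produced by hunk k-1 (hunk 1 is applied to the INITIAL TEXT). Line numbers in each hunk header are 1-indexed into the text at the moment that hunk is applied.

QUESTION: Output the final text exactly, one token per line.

Answer: fryjn
hdure
wkke
aqf
uahkb

Derivation:
Hunk 1: at line 1 remove [fmgfl,oyg,ktm] add [oxpyb,kcon] -> 6 lines: fryjn zkjqj oxpyb kcon vye uahkb
Hunk 2: at line 1 remove [zkjqj] add [mui,vpk] -> 7 lines: fryjn mui vpk oxpyb kcon vye uahkb
Hunk 3: at line 4 remove [kcon,vye] add [str] -> 6 lines: fryjn mui vpk oxpyb str uahkb
Hunk 4: at line 4 remove [str] add [aqf] -> 6 lines: fryjn mui vpk oxpyb aqf uahkb
Hunk 5: at line 1 remove [mui,vpk,oxpyb] add [bfqi] -> 4 lines: fryjn bfqi aqf uahkb
Hunk 6: at line 1 remove [bfqi] add [xcxi,wkke] -> 5 lines: fryjn xcxi wkke aqf uahkb
Hunk 7: at line 1 remove [xcxi] add [hdure] -> 5 lines: fryjn hdure wkke aqf uahkb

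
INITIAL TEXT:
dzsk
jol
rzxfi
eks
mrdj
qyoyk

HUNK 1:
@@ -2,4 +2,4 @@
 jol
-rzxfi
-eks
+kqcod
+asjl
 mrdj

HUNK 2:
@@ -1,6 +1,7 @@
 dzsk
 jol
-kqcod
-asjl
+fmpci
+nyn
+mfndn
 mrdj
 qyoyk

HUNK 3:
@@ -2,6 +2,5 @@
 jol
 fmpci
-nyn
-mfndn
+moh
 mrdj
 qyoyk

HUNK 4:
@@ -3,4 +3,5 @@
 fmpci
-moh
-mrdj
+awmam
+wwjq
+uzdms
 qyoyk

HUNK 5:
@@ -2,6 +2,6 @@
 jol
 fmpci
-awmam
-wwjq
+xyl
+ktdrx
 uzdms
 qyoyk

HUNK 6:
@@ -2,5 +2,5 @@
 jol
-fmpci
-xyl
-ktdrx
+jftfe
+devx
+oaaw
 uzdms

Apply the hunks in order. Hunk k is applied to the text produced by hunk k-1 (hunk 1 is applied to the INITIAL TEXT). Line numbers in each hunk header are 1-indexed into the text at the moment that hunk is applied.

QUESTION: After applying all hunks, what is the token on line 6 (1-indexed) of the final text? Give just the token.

Answer: uzdms

Derivation:
Hunk 1: at line 2 remove [rzxfi,eks] add [kqcod,asjl] -> 6 lines: dzsk jol kqcod asjl mrdj qyoyk
Hunk 2: at line 1 remove [kqcod,asjl] add [fmpci,nyn,mfndn] -> 7 lines: dzsk jol fmpci nyn mfndn mrdj qyoyk
Hunk 3: at line 2 remove [nyn,mfndn] add [moh] -> 6 lines: dzsk jol fmpci moh mrdj qyoyk
Hunk 4: at line 3 remove [moh,mrdj] add [awmam,wwjq,uzdms] -> 7 lines: dzsk jol fmpci awmam wwjq uzdms qyoyk
Hunk 5: at line 2 remove [awmam,wwjq] add [xyl,ktdrx] -> 7 lines: dzsk jol fmpci xyl ktdrx uzdms qyoyk
Hunk 6: at line 2 remove [fmpci,xyl,ktdrx] add [jftfe,devx,oaaw] -> 7 lines: dzsk jol jftfe devx oaaw uzdms qyoyk
Final line 6: uzdms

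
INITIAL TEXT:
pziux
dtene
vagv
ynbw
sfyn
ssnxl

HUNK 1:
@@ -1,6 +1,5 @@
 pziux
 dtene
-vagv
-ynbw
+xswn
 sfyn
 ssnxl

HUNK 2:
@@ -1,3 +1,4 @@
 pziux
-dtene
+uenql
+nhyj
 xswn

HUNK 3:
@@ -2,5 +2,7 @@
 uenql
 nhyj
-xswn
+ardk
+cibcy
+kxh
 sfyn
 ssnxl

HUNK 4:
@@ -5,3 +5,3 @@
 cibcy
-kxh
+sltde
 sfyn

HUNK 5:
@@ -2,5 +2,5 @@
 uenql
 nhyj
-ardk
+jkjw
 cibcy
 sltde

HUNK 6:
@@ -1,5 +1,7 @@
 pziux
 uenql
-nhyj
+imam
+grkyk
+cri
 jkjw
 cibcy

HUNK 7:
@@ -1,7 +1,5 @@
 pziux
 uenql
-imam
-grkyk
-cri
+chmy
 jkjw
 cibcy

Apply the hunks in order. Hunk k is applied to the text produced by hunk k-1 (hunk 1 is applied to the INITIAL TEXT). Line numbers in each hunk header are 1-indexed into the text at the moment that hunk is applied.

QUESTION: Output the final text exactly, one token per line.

Answer: pziux
uenql
chmy
jkjw
cibcy
sltde
sfyn
ssnxl

Derivation:
Hunk 1: at line 1 remove [vagv,ynbw] add [xswn] -> 5 lines: pziux dtene xswn sfyn ssnxl
Hunk 2: at line 1 remove [dtene] add [uenql,nhyj] -> 6 lines: pziux uenql nhyj xswn sfyn ssnxl
Hunk 3: at line 2 remove [xswn] add [ardk,cibcy,kxh] -> 8 lines: pziux uenql nhyj ardk cibcy kxh sfyn ssnxl
Hunk 4: at line 5 remove [kxh] add [sltde] -> 8 lines: pziux uenql nhyj ardk cibcy sltde sfyn ssnxl
Hunk 5: at line 2 remove [ardk] add [jkjw] -> 8 lines: pziux uenql nhyj jkjw cibcy sltde sfyn ssnxl
Hunk 6: at line 1 remove [nhyj] add [imam,grkyk,cri] -> 10 lines: pziux uenql imam grkyk cri jkjw cibcy sltde sfyn ssnxl
Hunk 7: at line 1 remove [imam,grkyk,cri] add [chmy] -> 8 lines: pziux uenql chmy jkjw cibcy sltde sfyn ssnxl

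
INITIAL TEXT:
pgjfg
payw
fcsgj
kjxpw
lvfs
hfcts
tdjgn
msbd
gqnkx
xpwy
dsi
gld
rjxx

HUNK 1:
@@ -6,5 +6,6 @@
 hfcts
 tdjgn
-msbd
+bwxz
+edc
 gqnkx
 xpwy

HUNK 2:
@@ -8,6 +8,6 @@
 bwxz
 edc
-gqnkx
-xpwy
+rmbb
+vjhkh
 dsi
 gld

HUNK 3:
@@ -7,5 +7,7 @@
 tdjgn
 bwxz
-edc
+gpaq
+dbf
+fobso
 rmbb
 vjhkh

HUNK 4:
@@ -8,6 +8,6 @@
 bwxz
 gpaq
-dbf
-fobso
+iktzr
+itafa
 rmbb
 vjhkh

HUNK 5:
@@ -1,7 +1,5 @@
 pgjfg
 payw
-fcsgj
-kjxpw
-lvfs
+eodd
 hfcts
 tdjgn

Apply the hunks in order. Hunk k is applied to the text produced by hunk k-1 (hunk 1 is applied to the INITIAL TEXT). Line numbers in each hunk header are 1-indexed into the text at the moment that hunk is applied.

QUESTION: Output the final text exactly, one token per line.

Answer: pgjfg
payw
eodd
hfcts
tdjgn
bwxz
gpaq
iktzr
itafa
rmbb
vjhkh
dsi
gld
rjxx

Derivation:
Hunk 1: at line 6 remove [msbd] add [bwxz,edc] -> 14 lines: pgjfg payw fcsgj kjxpw lvfs hfcts tdjgn bwxz edc gqnkx xpwy dsi gld rjxx
Hunk 2: at line 8 remove [gqnkx,xpwy] add [rmbb,vjhkh] -> 14 lines: pgjfg payw fcsgj kjxpw lvfs hfcts tdjgn bwxz edc rmbb vjhkh dsi gld rjxx
Hunk 3: at line 7 remove [edc] add [gpaq,dbf,fobso] -> 16 lines: pgjfg payw fcsgj kjxpw lvfs hfcts tdjgn bwxz gpaq dbf fobso rmbb vjhkh dsi gld rjxx
Hunk 4: at line 8 remove [dbf,fobso] add [iktzr,itafa] -> 16 lines: pgjfg payw fcsgj kjxpw lvfs hfcts tdjgn bwxz gpaq iktzr itafa rmbb vjhkh dsi gld rjxx
Hunk 5: at line 1 remove [fcsgj,kjxpw,lvfs] add [eodd] -> 14 lines: pgjfg payw eodd hfcts tdjgn bwxz gpaq iktzr itafa rmbb vjhkh dsi gld rjxx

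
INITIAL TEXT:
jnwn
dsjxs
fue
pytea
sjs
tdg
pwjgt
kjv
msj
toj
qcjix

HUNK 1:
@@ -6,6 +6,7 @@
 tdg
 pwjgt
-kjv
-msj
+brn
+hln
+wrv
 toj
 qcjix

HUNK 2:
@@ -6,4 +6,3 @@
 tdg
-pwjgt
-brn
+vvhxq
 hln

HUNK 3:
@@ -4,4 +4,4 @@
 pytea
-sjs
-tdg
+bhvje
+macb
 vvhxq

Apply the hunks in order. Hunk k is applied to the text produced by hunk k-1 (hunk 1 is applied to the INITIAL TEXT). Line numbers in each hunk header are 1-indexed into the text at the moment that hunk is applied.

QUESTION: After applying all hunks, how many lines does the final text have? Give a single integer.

Answer: 11

Derivation:
Hunk 1: at line 6 remove [kjv,msj] add [brn,hln,wrv] -> 12 lines: jnwn dsjxs fue pytea sjs tdg pwjgt brn hln wrv toj qcjix
Hunk 2: at line 6 remove [pwjgt,brn] add [vvhxq] -> 11 lines: jnwn dsjxs fue pytea sjs tdg vvhxq hln wrv toj qcjix
Hunk 3: at line 4 remove [sjs,tdg] add [bhvje,macb] -> 11 lines: jnwn dsjxs fue pytea bhvje macb vvhxq hln wrv toj qcjix
Final line count: 11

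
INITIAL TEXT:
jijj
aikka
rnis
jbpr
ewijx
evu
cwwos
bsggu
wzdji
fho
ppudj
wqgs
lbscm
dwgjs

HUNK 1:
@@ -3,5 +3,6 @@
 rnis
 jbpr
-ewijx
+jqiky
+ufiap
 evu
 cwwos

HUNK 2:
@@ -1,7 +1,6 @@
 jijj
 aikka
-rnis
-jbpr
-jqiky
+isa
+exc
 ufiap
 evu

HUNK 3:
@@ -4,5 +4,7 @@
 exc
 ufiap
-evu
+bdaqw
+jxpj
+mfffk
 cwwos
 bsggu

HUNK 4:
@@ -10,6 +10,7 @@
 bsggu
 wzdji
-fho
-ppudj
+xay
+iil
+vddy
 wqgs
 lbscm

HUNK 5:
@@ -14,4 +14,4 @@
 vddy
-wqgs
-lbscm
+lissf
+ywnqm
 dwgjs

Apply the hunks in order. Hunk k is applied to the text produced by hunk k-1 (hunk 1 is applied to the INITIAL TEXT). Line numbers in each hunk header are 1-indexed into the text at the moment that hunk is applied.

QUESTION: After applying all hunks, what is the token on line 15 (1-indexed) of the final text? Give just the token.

Answer: lissf

Derivation:
Hunk 1: at line 3 remove [ewijx] add [jqiky,ufiap] -> 15 lines: jijj aikka rnis jbpr jqiky ufiap evu cwwos bsggu wzdji fho ppudj wqgs lbscm dwgjs
Hunk 2: at line 1 remove [rnis,jbpr,jqiky] add [isa,exc] -> 14 lines: jijj aikka isa exc ufiap evu cwwos bsggu wzdji fho ppudj wqgs lbscm dwgjs
Hunk 3: at line 4 remove [evu] add [bdaqw,jxpj,mfffk] -> 16 lines: jijj aikka isa exc ufiap bdaqw jxpj mfffk cwwos bsggu wzdji fho ppudj wqgs lbscm dwgjs
Hunk 4: at line 10 remove [fho,ppudj] add [xay,iil,vddy] -> 17 lines: jijj aikka isa exc ufiap bdaqw jxpj mfffk cwwos bsggu wzdji xay iil vddy wqgs lbscm dwgjs
Hunk 5: at line 14 remove [wqgs,lbscm] add [lissf,ywnqm] -> 17 lines: jijj aikka isa exc ufiap bdaqw jxpj mfffk cwwos bsggu wzdji xay iil vddy lissf ywnqm dwgjs
Final line 15: lissf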